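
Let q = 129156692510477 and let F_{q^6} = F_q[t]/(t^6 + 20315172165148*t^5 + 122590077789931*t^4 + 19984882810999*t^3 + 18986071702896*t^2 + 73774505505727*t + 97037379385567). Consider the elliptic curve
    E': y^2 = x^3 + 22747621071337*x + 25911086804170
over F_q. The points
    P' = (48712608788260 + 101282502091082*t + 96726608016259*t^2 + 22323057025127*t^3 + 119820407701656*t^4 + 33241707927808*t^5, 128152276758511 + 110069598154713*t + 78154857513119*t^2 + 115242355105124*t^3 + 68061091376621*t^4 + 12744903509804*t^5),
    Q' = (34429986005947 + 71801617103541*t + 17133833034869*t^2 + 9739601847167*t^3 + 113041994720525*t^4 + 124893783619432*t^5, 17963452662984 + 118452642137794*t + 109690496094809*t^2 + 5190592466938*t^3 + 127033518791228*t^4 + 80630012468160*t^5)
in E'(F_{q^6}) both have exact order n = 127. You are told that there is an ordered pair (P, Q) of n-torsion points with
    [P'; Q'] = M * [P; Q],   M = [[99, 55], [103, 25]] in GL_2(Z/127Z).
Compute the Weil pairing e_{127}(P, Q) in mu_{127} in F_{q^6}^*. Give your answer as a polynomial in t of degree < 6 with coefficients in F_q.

The 127-Weil pairing on E[127] over F_{129156692510477} is alternating-bilinear: e_{127}(P',Q') = e_{127}(P,Q)^det(M).
Inverting 112 mod 127: 110. Thus e_{127}(P,Q) = e(P',Q')^{110}.
Run Miller on y^2=x^3+22747621071337*x+25911086804170 over F_{129156692510477}: ladder 1111111 (7 bits); e = f_P(D_Q)/f_Q(D_P).
e_{127}(P',Q') = 73076757779363 + 64849038847936*t + 106256008645106*t^2 + 97365766300961*t^3 + 95781456869669*t^4 + 81775133909592*t^5.
Raise to 110: e(P,Q) = 83133171891789 + 46981115596436*t + 63514361463190*t^2 + 47494511492901*t^3 + 87465829766963*t^4 + 25531946383968*t^5 in mu_{127}.

83133171891789 + 46981115596436*t + 63514361463190*t^2 + 47494511492901*t^3 + 87465829766963*t^4 + 25531946383968*t^5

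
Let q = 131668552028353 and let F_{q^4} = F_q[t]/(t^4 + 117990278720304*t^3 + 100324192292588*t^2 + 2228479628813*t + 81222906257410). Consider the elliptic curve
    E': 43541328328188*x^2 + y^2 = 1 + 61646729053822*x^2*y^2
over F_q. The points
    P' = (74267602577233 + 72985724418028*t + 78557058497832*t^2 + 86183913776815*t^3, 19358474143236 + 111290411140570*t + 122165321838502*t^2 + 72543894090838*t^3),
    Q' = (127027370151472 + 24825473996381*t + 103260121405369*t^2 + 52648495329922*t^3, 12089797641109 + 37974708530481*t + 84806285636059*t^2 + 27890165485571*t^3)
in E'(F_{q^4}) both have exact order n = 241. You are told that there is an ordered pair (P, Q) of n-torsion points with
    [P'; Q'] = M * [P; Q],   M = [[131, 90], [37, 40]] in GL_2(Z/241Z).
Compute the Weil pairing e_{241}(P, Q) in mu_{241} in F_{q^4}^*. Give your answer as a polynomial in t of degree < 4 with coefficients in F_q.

e_{241} is bilinear + alternating on E[241], so e_{241}(131*P + 90*Q, 37*P + 40*Q) = e_{241}(P,Q)^(131*40-90*37).
det M = 131*40 - 90*37 = 1910 = 223 (mod 241); 223^{-1} = 174 (mod 241).
Edwards->Montgomery: u=(1+y)/(1-y), v=u/x -> 55925647162198v^2=u^3+68753696685716u^2+u; then x_W=61307925832768u+61420860239786: y^2=x^3+87511214742602*x+69089191835657.
Run Miller on y^2=x^3+87511214742602*x+69089191835657 over F_{131668552028353}: ladder 11110001 (8 bits); e = f_P(D_Q)/f_Q(D_P).
Miller gives e_{241}(P',Q') = 57791762140206 + 11810714884917*t + 60097326061911*t^2 + 116316447099414*t^3 in F_{131668552028353^4}.
Raise to 174: e(P,Q) = 73702760954381 + 73957680221558*t + 56724122132484*t^2 + 77164825099241*t^3 in mu_{241}.

73702760954381 + 73957680221558*t + 56724122132484*t^2 + 77164825099241*t^3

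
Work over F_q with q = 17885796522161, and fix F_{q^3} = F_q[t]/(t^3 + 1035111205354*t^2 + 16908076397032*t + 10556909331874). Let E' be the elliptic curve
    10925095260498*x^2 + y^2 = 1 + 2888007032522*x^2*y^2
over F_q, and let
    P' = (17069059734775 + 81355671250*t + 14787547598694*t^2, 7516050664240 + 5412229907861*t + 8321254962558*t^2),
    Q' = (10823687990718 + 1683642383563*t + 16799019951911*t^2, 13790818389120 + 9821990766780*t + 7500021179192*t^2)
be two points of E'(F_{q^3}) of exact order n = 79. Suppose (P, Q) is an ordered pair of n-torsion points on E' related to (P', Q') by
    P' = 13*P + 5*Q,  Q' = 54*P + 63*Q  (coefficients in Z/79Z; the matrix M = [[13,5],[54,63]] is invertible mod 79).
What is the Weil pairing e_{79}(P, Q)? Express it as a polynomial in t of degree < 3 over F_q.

e_{79}(aP+bQ,cP+dQ) = e_{79}(P,Q)^(ad-bc); with (a,b,c,d)=(13,5,54,63) this gives the det-79 law.
So e_{79}(P,Q) = e_{79}(P',Q')^{59}, since 75*59 = 1 mod 79.
Map (x,y)_Ed via u=(1+y)/(1-y), v=(1+y)/((1-y)x) to Montgomery A=5790547715488,B=16609653355866; then to (a',b')=(15860429854795,7496147462471).
Run Miller on y^2=x^3+15860429854795*x+7496147462471 over F_{17885796522161}: ladder 1001111 (7 bits); e = f_P(D_Q)/f_Q(D_P).
So e_{79}(P',Q') = 1133907713774 + 14531424850190*t + 15943483934603*t^2.
(1133907713774 + 14531424850190*t + 15943483934603*t^2)^{59} mod (17885796522161,f) = 7766505375165 + 9253967176475*t + 2859217105286*t^2.

7766505375165 + 9253967176475*t + 2859217105286*t^2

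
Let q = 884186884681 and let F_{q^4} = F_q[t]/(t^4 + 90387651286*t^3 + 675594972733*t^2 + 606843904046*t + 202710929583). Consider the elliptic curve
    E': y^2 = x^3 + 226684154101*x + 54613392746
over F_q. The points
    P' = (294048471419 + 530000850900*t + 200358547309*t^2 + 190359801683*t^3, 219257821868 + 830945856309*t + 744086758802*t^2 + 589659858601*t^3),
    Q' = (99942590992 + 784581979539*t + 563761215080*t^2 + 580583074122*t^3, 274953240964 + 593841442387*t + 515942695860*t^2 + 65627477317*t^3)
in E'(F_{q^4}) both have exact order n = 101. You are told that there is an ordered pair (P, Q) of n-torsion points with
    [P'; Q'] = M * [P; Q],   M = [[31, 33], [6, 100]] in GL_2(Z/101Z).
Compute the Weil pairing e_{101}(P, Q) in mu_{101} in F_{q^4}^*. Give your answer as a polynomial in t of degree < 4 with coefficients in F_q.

401669469566 + 302425988304*t + 429717223777*t^2 + 611535687159*t^3

Since e_{101}(P,P)=e_{101}(Q,Q)=1 and e_{101}(Q,P)=e_{101}(P,Q)^{-1}, expanding e_{101}(31*P + 33*Q,6*P + 100*Q) leaves e(P,Q)^det(M).
31*100 - 33*6 = 2902; reduced mod 101: det = 74, inverse 86.
Miller loop for e_{101} over F_{884186884681^4}: bits of 101 = 1100101; 6 double steps + 3 add steps, l/v at each.
Result: e(P',Q') = 370190563693 + 231624968842*t + 130967330489*t^2 + 8400870597*t^3.
Raise to 86: e(P,Q) = 401669469566 + 302425988304*t + 429717223777*t^2 + 611535687159*t^3 in mu_{101}.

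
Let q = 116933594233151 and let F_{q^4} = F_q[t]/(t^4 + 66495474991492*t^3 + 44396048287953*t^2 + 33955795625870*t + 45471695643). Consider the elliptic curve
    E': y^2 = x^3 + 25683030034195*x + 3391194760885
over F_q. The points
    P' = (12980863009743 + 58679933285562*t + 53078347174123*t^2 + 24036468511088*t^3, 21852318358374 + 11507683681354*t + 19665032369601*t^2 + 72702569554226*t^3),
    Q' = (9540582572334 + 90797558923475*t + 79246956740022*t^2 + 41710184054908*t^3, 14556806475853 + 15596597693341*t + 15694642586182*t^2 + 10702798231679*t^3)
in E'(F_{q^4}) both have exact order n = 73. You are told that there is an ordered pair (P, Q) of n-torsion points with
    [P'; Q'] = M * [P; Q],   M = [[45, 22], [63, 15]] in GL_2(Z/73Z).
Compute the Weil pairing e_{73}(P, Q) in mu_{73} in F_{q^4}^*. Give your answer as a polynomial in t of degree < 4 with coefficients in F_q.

40056769256745 + 114480288307334*t + 7043161430071*t^2 + 67680985175230*t^3

Under M = [[45,22],[63,15]] in GL_2(Z/73), e_{73}(P',Q') = e_{73}(P,Q)^(45*15-22*63 mod 73).
Inverting 19 mod 73: 50. Thus e_{73}(P,Q) = e(P',Q')^{50}.
Build f_{73,P'} and f_{73,Q'} via the 7-bit ladder of 73=1001001_2; evaluate at shifted divisors; quotient in F_{116933594233151^4}.
So e_{73}(P',Q') = 46751140599624 + 96650391257412*t + 14078634920075*t^2 + 31879937043965*t^3.
(46751140599624 + 96650391257412*t + 14078634920075*t^2 + 31879937043965*t^3)^{50} mod (116933594233151,f) = 40056769256745 + 114480288307334*t + 7043161430071*t^2 + 67680985175230*t^3.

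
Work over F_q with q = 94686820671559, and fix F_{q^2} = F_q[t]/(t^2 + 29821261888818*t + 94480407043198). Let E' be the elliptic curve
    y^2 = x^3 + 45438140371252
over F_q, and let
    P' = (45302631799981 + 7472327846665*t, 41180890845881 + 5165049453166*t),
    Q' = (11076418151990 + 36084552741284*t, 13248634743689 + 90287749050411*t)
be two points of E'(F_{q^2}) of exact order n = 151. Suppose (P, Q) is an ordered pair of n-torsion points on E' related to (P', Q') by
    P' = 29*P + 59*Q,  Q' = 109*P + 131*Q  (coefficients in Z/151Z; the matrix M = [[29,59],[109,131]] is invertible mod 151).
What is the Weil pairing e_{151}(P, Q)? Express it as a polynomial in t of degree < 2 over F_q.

60012323690143 + 87675094602315*t

e_{151}(aP+bQ,cP+dQ) = e_{151}(P,Q)^(ad-bc); with (a,b,c,d)=(29,59,109,131) this gives the det-151 law.
29*131 - 59*109 = -2632; reduced mod 151: det = 86, inverse 72.
8-bit Miller (10010111) on E'/F_{94686820671559} with a'=0, b'=45438140371252: accumulate tangent/chord ratios at Q'+S and P'+S'.
Miller gives e_{151}(P',Q') = 93080049240751 + 55194192783547*t in F_{94686820671559^2}.
e_{151}(P,Q) = (93080049240751 + 55194192783547*t)^{72} = 60012323690143 + 87675094602315*t.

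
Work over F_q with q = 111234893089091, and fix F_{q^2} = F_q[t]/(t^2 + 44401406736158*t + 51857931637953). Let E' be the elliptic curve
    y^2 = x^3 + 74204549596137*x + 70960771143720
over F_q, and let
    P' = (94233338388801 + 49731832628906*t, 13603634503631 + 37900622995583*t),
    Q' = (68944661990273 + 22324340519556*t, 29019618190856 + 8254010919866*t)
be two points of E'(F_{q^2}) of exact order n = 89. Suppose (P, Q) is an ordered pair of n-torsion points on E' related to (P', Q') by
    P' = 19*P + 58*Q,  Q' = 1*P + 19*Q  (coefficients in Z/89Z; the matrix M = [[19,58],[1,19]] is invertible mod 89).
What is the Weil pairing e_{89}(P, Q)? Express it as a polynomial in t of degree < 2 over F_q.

e_{89}(aP+bQ,cP+dQ) = e_{89}(P,Q)^(ad-bc); with (a,b,c,d)=(19,58,1,19) this gives the det-89 law.
det(M) mod 89 = 36; its inverse in (Z/89)^* is 47 (check: 36*47 mod 89 = 1).
Build f_{89,P'} and f_{89,Q'} via the 7-bit ladder of 89=1011001_2; evaluate at shifted divisors; quotient in F_{111234893089091^2}.
The quotient is 105653029491877 + 56631266407268*t.
(105653029491877 + 56631266407268*t)^{47} mod (111234893089091,f) = 30825795640179 + 48417637978177*t.

30825795640179 + 48417637978177*t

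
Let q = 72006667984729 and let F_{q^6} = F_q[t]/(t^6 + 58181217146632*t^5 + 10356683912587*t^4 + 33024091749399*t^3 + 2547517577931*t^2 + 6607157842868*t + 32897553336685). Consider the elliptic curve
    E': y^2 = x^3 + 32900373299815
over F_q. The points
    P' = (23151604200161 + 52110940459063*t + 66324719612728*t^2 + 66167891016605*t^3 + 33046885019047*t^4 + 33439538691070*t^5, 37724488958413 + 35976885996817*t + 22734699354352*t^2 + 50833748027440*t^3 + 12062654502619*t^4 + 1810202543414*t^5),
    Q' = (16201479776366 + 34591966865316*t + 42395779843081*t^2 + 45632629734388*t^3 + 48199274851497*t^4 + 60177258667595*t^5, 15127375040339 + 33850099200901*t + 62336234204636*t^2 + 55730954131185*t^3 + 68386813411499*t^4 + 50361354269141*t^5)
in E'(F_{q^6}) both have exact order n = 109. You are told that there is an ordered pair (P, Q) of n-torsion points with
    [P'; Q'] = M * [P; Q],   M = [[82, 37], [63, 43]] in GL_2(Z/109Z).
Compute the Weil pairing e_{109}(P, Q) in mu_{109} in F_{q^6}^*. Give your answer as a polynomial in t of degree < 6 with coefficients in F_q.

56612310243620 + 607908770203*t + 19713705135102*t^2 + 64576520221903*t^3 + 33317792158692*t^4 + 46126614919936*t^5

The 109-Weil pairing on E[109] over F_{72006667984729} is alternating-bilinear: e_{109}(P',Q') = e_{109}(P,Q)^det(M).
82*43 - 37*63 = 1195; reduced mod 109: det = 105, inverse 27.
n = 109 = (1101101)_2 (7 bits, wt 5); accumulate f_{109,P'}(Q'+S)/f_{109,P'}(S) along the 6-step ladder.
f_P(D_Q)/f_Q(D_P) = 61555161525535 + 3367961331281*t + 64367949431218*t^2 + 30006319762963*t^3 + 70804211978405*t^4 + 56632289401607*t^5.
(61555161525535 + 3367961331281*t + 64367949431218*t^2 + 30006319762963*t^3 + 70804211978405*t^4 + 56632289401607*t^5)^{27} mod (72006667984729,f) = 56612310243620 + 607908770203*t + 19713705135102*t^2 + 64576520221903*t^3 + 33317792158692*t^4 + 46126614919936*t^5.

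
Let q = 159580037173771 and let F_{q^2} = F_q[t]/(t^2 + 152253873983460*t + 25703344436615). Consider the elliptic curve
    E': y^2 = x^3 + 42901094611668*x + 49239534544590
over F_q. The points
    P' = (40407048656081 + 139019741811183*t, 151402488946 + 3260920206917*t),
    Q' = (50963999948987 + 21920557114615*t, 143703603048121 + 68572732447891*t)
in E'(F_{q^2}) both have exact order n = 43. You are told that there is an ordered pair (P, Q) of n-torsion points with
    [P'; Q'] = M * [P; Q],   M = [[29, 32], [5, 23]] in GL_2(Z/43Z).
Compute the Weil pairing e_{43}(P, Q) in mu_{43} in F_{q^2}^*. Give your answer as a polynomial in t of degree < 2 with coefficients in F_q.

47257868875194 + 108819927630376*t

e_{43}(aP+bQ,cP+dQ) = e_{43}(P,Q)^(ad-bc); with (a,b,c,d)=(29,32,5,23) this gives the det-43 law.
Inverting 34 mod 43: 19. Thus e_{43}(P,Q) = e(P',Q')^{19}.
Double-and-add over 101011: 6-1 doublings, 4-1 additions; each step l_{T,T}/v_{2T} or l_{T,P'}/v at Q'+S for random S.
Result: e(P',Q') = 119872529340488 + 151394185449553*t.
Raise to 19: e(P,Q) = 47257868875194 + 108819927630376*t in mu_{43}.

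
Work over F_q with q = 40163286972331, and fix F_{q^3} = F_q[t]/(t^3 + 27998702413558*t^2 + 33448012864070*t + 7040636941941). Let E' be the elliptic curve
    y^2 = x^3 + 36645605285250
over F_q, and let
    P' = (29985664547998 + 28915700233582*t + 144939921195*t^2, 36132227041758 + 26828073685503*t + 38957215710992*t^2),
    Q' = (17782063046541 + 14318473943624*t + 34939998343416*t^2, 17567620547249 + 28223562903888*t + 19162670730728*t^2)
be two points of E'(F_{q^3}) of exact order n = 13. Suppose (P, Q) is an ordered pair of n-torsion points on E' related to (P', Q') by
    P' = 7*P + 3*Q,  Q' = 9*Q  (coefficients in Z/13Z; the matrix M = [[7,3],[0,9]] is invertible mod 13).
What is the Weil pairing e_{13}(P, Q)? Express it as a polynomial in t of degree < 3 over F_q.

8758498158627 + 22081023105051*t + 12731659801544*t^2

Since e_{13}(P,P)=e_{13}(Q,Q)=1 and e_{13}(Q,P)=e_{13}(P,Q)^{-1}, expanding e_{13}(7*P + 3*Q,9*Q) leaves e(P,Q)^det(M).
Inverting 11 mod 13: 6. Thus e_{13}(P,Q) = e(P',Q')^{6}.
Run Miller on y^2=x^3+36645605285250 over F_{40163286972331}: ladder 1101 (4 bits); e = f_P(D_Q)/f_Q(D_P).
So e_{13}(P',Q') = 34390260974216 + 11316238283311*t + 19626185847782*t^2.
(34390260974216 + 11316238283311*t + 19626185847782*t^2)^{6} mod (40163286972331,f) = 8758498158627 + 22081023105051*t + 12731659801544*t^2.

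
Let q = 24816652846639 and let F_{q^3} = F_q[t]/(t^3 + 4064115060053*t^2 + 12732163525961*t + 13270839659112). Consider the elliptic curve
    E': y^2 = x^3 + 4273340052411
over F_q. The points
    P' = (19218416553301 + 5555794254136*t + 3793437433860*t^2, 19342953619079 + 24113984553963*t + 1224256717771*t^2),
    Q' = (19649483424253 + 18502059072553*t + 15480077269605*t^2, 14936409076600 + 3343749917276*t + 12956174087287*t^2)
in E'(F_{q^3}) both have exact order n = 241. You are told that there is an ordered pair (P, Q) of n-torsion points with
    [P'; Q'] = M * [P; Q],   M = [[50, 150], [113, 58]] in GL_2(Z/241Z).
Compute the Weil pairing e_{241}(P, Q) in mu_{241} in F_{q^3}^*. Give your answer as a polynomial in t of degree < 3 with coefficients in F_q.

20200592520959 + 5133995026924*t + 24638350564154*t^2

Under M = [[50,150],[113,58]] in GL_2(Z/241), e_{241}(P',Q') = e_{241}(P,Q)^(50*58-150*113 mod 241).
det M = 50*58 - 150*113 = -14050 = 169 (mod 241); 169^{-1} = 164 (mod 241).
8-bit Miller (11110001) on E'/F_{24816652846639} with a'=0, b'=4273340052411: accumulate tangent/chord ratios at Q'+S and P'+S'.
The quotient is 24665943056743 + 17886312502071*t + 21756928020334*t^2.
Thus e_{241}(P,Q) = 20200592520959 + 5133995026924*t + 24638350564154*t^2.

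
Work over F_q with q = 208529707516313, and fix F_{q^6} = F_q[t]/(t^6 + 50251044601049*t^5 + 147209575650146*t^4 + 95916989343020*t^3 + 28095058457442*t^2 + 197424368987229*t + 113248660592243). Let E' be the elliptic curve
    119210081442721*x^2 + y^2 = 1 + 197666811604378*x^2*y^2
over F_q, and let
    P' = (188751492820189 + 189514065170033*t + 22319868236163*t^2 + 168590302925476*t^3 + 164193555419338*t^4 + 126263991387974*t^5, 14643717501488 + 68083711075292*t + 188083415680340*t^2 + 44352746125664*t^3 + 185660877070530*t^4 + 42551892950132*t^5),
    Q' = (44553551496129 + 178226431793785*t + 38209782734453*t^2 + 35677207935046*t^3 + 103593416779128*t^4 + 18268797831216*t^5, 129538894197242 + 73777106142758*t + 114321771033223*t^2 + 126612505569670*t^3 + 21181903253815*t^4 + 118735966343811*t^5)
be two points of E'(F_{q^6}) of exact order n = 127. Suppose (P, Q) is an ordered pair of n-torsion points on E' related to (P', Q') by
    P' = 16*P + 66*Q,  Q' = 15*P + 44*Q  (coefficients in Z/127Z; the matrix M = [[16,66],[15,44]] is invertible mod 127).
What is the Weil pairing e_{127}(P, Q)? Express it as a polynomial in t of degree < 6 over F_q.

The 127-Weil pairing on E[127] over F_{208529707516313} is alternating-bilinear: e_{127}(P',Q') = e_{127}(P,Q)^det(M).
Inverting 95 mod 127: 123. Thus e_{127}(P,Q) = e(P',Q')^{123}.
Edwards->Montgomery: u=(1+y)/(1-y), v=u/x -> 203766010852372v^2=u^3+105474382090777u^2+u; then x_W=32518244338664u+18057864255131: y^2=x^3+77513169378476*x+62786269681903.
Build f_{127,P'} and f_{127,Q'} via the 7-bit ladder of 127=1111111_2; evaluate at shifted divisors; quotient in F_{208529707516313^6}.
Result: e(P',Q') = 88545454521768 + 30120495750727*t + 67510830299469*t^2 + 28102081619237*t^3 + 124586539384636*t^4 + 180250027447526*t^5.
Hence e(P,Q) = 137889728302681 + 43037676558498*t + 104811197001865*t^2 + 3400921914067*t^3 + 56568090255206*t^4 + 73768148585106*t^5 in F_{208529707516313^6}^*.

137889728302681 + 43037676558498*t + 104811197001865*t^2 + 3400921914067*t^3 + 56568090255206*t^4 + 73768148585106*t^5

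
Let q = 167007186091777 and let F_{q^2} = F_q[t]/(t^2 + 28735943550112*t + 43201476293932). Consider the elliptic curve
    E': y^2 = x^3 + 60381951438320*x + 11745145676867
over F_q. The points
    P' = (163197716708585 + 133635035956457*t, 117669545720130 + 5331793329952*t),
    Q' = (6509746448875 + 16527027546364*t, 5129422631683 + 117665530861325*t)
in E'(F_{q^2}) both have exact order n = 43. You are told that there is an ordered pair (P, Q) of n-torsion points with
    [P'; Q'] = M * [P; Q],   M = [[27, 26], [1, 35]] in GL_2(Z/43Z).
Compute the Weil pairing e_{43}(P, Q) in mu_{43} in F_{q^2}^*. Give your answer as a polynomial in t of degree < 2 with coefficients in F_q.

162993600366940 + 20474771131833*t

Alternating bilinearity on E[43] (values in mu_{43} in F_{167007186091777^2}) gives e(P',Q') = e(P,Q)^det(M).
det M = 27*35 - 26*1 = 919 = 16 (mod 43); 16^{-1} = 35 (mod 43).
n = 43 = (101011)_2 (6 bits, wt 4); accumulate f_{43,P'}(Q'+S)/f_{43,P'}(S) along the 5-step ladder.
e_{43}(P',Q') = 91257685788676 + 99034481517183*t.
Hence e(P,Q) = 162993600366940 + 20474771131833*t in F_{167007186091777^2}^*.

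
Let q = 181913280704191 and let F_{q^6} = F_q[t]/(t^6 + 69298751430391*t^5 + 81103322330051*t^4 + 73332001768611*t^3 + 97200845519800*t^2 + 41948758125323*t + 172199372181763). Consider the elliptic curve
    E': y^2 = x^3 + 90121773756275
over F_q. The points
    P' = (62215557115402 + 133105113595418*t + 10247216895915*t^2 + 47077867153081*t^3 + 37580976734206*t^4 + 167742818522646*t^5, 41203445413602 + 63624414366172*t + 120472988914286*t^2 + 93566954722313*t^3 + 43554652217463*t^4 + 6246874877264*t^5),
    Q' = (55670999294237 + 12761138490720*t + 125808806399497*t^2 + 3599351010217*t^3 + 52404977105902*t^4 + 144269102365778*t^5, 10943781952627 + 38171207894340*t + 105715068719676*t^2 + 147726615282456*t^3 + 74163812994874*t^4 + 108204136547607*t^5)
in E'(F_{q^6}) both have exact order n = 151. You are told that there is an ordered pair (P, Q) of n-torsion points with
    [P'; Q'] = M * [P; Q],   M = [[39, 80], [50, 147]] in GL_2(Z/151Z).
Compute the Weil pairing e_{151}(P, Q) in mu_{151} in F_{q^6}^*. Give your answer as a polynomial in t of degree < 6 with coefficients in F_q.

Since e_{151}(P,P)=e_{151}(Q,Q)=1 and e_{151}(Q,P)=e_{151}(P,Q)^{-1}, expanding e_{151}(39*P + 80*Q,50*P + 147*Q) leaves e(P,Q)^det(M).
Hence e(P,Q) = e(P',Q')^{86} where 86 = 72^{-1} mod 151.
8-bit Miller (10010111) on E'/F_{181913280704191} with a'=0, b'=90121773756275: accumulate tangent/chord ratios at Q'+S and P'+S'.
Result: e(P',Q') = 27477575228971 + 16469277710218*t + 103632309581095*t^2 + 88505317726699*t^3 + 44961069959370*t^4 + 150854864352192*t^5.
Thus e_{151}(P,Q) = 97300028212001 + 83104876020273*t + 143260954499004*t^2 + 104996263009266*t^3 + 31666013654950*t^4 + 96034478613089*t^5.

97300028212001 + 83104876020273*t + 143260954499004*t^2 + 104996263009266*t^3 + 31666013654950*t^4 + 96034478613089*t^5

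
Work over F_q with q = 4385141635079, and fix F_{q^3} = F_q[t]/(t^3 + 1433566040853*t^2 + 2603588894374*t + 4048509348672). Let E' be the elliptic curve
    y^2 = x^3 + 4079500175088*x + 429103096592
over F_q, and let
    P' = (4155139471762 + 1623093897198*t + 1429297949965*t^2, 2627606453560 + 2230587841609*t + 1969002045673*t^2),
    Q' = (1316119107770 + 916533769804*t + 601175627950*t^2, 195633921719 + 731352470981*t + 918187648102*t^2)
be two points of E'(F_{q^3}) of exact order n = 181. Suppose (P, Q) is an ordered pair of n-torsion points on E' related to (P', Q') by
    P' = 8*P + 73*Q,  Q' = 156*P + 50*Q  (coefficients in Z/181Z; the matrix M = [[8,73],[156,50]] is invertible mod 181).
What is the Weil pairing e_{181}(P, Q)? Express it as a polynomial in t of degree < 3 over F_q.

Since e_{181}(P,P)=e_{181}(Q,Q)=1 and e_{181}(Q,P)=e_{181}(P,Q)^{-1}, expanding e_{181}(8*P + 73*Q,156*P + 50*Q) leaves e(P,Q)^det(M).
8*50 - 73*156 = -10988; reduced mod 181: det = 53, inverse 41.
Double-and-add over 10110101: 8-1 doublings, 5-1 additions; each step l_{T,T}/v_{2T} or l_{T,P'}/v at Q'+S for random S.
The quotient is 3239585046960 + 269570645430*t + 2793513554698*t^2.
Hence e(P,Q) = 300911241595 + 4274100976019*t + 4232181603154*t^2 in F_{4385141635079^3}^*.

300911241595 + 4274100976019*t + 4232181603154*t^2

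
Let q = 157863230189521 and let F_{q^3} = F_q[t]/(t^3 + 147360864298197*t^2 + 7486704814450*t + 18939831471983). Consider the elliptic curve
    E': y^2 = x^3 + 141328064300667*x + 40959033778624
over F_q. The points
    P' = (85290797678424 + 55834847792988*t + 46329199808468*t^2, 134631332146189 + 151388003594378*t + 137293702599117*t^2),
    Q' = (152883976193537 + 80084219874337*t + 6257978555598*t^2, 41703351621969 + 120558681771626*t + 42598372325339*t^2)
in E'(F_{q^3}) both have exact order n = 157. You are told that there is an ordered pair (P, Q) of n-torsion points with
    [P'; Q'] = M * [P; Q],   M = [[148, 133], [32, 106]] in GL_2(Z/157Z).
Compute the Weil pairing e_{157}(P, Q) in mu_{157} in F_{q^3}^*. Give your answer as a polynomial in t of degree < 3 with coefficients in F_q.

133095197163093 + 101577994656964*t + 10361689720395*t^2

Since e_{157}(P,P)=e_{157}(Q,Q)=1 and e_{157}(Q,P)=e_{157}(P,Q)^{-1}, expanding e_{157}(148*P + 133*Q,32*P + 106*Q) leaves e(P,Q)^det(M).
det(M) mod 157 = 128; its inverse in (Z/157)^* is 92 (check: 128*92 mod 157 = 1).
Miller loop for e_{157} over F_{157863230189521^3}: bits of 157 = 10011101; 7 double steps + 4 add steps, l/v at each.
Miller gives e_{157}(P',Q') = 76308808149960 + 27265399150450*t + 52637514497238*t^2 in F_{157863230189521^3}.
e_{157}(P,Q) = (76308808149960 + 27265399150450*t + 52637514497238*t^2)^{92} = 133095197163093 + 101577994656964*t + 10361689720395*t^2.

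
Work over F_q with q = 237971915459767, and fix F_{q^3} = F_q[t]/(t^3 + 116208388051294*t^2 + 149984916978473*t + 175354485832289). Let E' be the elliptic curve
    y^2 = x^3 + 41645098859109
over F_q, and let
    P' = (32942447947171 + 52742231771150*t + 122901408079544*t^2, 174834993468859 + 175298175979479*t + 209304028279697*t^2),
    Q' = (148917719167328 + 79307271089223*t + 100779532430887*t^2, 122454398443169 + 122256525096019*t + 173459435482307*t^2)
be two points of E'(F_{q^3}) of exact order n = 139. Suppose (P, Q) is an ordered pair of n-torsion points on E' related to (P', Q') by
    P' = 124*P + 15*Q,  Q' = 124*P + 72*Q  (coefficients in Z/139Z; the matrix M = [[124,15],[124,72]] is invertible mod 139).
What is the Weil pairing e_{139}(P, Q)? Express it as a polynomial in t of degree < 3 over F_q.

121771920208274 + 159489085931599*t + 29896233541823*t^2

The 139-Weil pairing on E[139] over F_{237971915459767} is alternating-bilinear: e_{139}(P',Q') = e_{139}(P,Q)^det(M).
124*72 - 15*124 = 7068; reduced mod 139: det = 118, inverse 86.
n = 139 = (10001011)_2 (8 bits, wt 4); accumulate f_{139,P'}(Q'+S)/f_{139,P'}(S) along the 7-step ladder.
f_P(D_Q)/f_Q(D_P) = 178860324182094 + 11996701611260*t + 176949425338829*t^2.
e_{139}(P,Q) = (178860324182094 + 11996701611260*t + 176949425338829*t^2)^{86} = 121771920208274 + 159489085931599*t + 29896233541823*t^2.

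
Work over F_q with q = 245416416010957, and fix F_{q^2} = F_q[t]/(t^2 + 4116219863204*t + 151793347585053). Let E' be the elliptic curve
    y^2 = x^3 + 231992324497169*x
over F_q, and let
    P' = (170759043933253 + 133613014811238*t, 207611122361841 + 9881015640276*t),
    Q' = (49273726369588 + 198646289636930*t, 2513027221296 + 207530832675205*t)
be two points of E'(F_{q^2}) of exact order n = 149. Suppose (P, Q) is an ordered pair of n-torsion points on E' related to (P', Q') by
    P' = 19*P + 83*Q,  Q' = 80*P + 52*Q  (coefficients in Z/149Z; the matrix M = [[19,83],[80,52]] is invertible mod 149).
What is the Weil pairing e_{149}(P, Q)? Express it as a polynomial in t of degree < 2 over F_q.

Alternating bilinearity on E[149] (values in mu_{149} in F_{245416416010957^2}) gives e(P',Q') = e(P,Q)^det(M).
Hence e(P,Q) = e(P',Q')^{15} where 15 = 10^{-1} mod 149.
Build f_{149,P'} and f_{149,Q'} via the 8-bit ladder of 149=10010101_2; evaluate at shifted divisors; quotient in F_{245416416010957^2}.
f_P(D_Q)/f_Q(D_P) = 78185633385258 + 92661015156880*t.
Finally e_{149}(P,Q) = 186936964618748 + 210578095456925*t.

186936964618748 + 210578095456925*t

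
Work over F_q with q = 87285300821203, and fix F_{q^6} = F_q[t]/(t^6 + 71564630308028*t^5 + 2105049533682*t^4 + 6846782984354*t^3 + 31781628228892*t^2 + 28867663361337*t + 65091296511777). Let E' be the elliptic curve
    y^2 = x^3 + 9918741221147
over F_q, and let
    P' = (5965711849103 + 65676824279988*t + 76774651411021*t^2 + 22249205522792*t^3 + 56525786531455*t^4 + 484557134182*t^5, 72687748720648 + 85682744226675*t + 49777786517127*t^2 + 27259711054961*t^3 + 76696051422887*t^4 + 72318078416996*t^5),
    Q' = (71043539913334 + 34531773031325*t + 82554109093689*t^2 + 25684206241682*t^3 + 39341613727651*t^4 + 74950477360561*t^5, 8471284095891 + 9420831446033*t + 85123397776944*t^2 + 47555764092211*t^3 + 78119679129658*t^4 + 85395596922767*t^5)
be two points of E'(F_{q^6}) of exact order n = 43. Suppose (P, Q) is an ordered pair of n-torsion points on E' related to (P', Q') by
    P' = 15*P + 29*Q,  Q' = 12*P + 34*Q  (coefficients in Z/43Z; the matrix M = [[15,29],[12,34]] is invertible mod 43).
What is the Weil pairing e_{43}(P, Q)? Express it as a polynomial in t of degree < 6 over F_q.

Under M = [[15,29],[12,34]] in GL_2(Z/43), e_{43}(P',Q') = e_{43}(P,Q)^(15*34-29*12 mod 43).
Hence e(P,Q) = e(P',Q')^{30} where 30 = 33^{-1} mod 43.
6-bit Miller (101011) on E'/F_{87285300821203} with a'=0, b'=9918741221147: accumulate tangent/chord ratios at Q'+S and P'+S'.
Result: e(P',Q') = 38715431419148 + 68750901972587*t + 9363732892*t^2 + 81985889968546*t^3 + 44912150002609*t^4 + 28629546217643*t^5.
(38715431419148 + 68750901972587*t + 9363732892*t^2 + 81985889968546*t^3 + 44912150002609*t^4 + 28629546217643*t^5)^{30} mod (87285300821203,f) = 34928072963536 + 45076076039827*t + 45597712631425*t^2 + 20630983494886*t^3 + 13411094061195*t^4 + 85264643091710*t^5.

34928072963536 + 45076076039827*t + 45597712631425*t^2 + 20630983494886*t^3 + 13411094061195*t^4 + 85264643091710*t^5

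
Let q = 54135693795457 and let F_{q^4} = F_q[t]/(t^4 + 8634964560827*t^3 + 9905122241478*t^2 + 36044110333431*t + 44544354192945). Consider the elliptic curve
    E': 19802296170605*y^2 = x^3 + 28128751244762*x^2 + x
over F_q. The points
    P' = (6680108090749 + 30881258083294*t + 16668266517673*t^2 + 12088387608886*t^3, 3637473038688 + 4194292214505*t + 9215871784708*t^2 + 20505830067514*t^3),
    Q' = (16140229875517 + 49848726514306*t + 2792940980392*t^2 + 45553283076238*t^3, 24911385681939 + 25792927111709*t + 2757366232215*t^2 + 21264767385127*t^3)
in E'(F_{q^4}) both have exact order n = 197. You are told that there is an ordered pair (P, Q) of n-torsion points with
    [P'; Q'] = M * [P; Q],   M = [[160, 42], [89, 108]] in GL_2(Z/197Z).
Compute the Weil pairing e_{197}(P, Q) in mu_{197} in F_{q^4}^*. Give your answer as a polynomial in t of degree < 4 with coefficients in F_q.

The 197-Weil pairing on E[197] over F_{54135693795457} is alternating-bilinear: e_{197}(P',Q') = e_{197}(P,Q)^det(M).
det(M) mod 197 = 146; its inverse in (Z/197)^* is 112 (check: 146*112 mod 197 = 1).
Undo Montgomery via alpha=9904511965655, beta=18332766964939: (a',b')=(21042245134031,28358534701707) over F_{54135693795457}.
Build f_{197,P'} and f_{197,Q'} via the 8-bit ladder of 197=11000101_2; evaluate at shifted divisors; quotient in F_{54135693795457^4}.
Result: e(P',Q') = 38166302308045 + 464011893552*t + 30338076658485*t^2 + 27467775371528*t^3.
Finally e_{197}(P,Q) = 9800780528055 + 29238382821847*t + 9265981593622*t^2 + 27833799979723*t^3.

9800780528055 + 29238382821847*t + 9265981593622*t^2 + 27833799979723*t^3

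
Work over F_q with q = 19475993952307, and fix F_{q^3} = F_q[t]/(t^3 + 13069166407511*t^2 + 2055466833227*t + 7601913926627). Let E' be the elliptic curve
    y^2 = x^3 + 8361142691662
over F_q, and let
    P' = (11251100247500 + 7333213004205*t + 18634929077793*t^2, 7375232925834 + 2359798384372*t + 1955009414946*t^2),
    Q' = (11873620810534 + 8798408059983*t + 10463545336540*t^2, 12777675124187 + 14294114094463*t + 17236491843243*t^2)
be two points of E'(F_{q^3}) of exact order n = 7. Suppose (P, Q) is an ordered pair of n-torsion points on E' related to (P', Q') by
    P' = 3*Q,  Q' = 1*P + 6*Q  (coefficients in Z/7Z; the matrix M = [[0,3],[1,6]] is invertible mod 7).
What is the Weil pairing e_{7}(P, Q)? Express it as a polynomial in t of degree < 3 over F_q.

9494407412513 + 5033738609382*t + 6459749718265*t^2

Under M = [[0,3],[1,6]] in GL_2(Z/7), e_{7}(P',Q') = e_{7}(P,Q)^(0*6-3*1 mod 7).
So e_{7}(P,Q) = e_{7}(P',Q')^{2}, since 4*2 = 1 mod 7.
n = 7 = (111)_2 (3 bits, wt 3); accumulate f_{7,P'}(Q'+S)/f_{7,P'}(S) along the 2-step ladder.
The quotient is 19078045306709 + 917698166727*t + 1832430709033*t^2.
Hence e(P,Q) = 9494407412513 + 5033738609382*t + 6459749718265*t^2 in F_{19475993952307^3}^*.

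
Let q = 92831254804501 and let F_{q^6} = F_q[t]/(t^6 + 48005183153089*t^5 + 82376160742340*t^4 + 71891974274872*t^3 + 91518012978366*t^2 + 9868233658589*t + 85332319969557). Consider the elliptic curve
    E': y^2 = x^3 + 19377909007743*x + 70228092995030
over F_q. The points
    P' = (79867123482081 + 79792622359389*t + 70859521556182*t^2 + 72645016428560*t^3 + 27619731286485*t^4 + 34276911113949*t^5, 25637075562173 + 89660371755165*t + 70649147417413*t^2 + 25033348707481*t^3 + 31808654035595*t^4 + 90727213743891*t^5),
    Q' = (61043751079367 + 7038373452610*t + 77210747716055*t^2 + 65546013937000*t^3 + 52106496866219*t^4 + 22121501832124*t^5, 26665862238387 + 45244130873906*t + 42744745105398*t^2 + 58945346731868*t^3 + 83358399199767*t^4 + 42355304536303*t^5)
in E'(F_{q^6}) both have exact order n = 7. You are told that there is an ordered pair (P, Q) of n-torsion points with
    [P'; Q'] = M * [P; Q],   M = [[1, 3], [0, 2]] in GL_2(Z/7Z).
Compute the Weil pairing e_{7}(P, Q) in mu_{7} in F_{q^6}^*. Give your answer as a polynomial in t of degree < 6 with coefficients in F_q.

e_{7}(aP+bQ,cP+dQ) = e_{7}(P,Q)^(ad-bc); with (a,b,c,d)=(1,3,0,2) this gives the det-7 law.
det M = 1*2 - 3*0 = 2 = 2 (mod 7); 2^{-1} = 4 (mod 7).
3-bit Miller (111) on E'/F_{92831254804501} with a'=19377909007743, b'=70228092995030: accumulate tangent/chord ratios at Q'+S and P'+S'.
So e_{7}(P',Q') = 67483646111361 + 44570364675542*t + 54853084982134*t^2 + 51880295662336*t^3 + 38685658676727*t^4 + 5695428812237*t^5.
Hence e(P,Q) = 36768884167 + 23528611182890*t + 23288805669218*t^2 + 65670160386920*t^3 + 82090898832495*t^4 + 57773778907374*t^5 in F_{92831254804501^6}^*.

36768884167 + 23528611182890*t + 23288805669218*t^2 + 65670160386920*t^3 + 82090898832495*t^4 + 57773778907374*t^5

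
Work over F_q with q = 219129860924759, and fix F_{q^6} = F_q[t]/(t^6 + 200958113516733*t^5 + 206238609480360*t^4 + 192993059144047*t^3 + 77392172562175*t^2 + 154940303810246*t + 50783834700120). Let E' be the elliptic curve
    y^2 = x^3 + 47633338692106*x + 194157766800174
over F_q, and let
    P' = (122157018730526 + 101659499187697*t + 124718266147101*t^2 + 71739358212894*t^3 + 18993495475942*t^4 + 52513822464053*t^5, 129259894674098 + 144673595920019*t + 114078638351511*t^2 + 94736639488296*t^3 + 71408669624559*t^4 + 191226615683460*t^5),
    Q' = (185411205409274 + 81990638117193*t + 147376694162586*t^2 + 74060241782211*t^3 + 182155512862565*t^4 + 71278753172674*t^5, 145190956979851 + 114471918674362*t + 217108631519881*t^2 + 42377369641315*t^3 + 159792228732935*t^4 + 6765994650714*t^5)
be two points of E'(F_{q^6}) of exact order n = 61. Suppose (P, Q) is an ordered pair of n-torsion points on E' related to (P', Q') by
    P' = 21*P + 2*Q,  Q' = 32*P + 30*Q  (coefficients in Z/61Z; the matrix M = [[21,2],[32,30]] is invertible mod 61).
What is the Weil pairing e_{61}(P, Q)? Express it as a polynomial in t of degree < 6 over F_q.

119116775498456 + 178671347694948*t + 174372653970900*t^2 + 83257856423612*t^3 + 159125414666388*t^4 + 69913621502179*t^5

Under M = [[21,2],[32,30]] in GL_2(Z/61), e_{61}(P',Q') = e_{61}(P,Q)^(21*30-2*32 mod 61).
Hence e(P,Q) = e(P',Q')^{18} where 18 = 17^{-1} mod 61.
Build f_{61,P'} and f_{61,Q'} via the 6-bit ladder of 61=111101_2; evaluate at shifted divisors; quotient in F_{219129860924759^6}.
e_{61}(P',Q') = 31135900921801 + 6784409497659*t + 72537932361298*t^2 + 61049135702526*t^3 + 141242731507058*t^4 + 184242378953396*t^5.
Hence e(P,Q) = 119116775498456 + 178671347694948*t + 174372653970900*t^2 + 83257856423612*t^3 + 159125414666388*t^4 + 69913621502179*t^5 in F_{219129860924759^6}^*.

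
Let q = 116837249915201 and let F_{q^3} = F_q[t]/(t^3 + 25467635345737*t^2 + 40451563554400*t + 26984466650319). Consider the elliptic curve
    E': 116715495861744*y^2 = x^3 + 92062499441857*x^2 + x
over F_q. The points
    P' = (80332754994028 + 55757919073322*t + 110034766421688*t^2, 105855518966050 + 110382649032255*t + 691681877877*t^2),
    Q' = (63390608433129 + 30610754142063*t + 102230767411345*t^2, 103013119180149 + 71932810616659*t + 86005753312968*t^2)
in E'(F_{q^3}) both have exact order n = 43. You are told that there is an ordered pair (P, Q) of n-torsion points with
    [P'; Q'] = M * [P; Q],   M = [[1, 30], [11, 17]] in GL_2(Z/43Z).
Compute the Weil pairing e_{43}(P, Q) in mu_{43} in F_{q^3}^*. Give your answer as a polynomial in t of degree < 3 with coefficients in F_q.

Since e_{43}(P,P)=e_{43}(Q,Q)=1 and e_{43}(Q,P)=e_{43}(P,Q)^{-1}, expanding e_{43}(1*P + 30*Q,11*P + 17*Q) leaves e(P,Q)^det(M).
1*17 - 30*11 = -313; reduced mod 43: det = 31, inverse 25.
(x,y)|->(10792371666892x+97540712096765,10792371666892y) sends E' to y^2=x^3+115645475879592*x+116237074363508.
Build f_{43,P'} and f_{43,Q'} via the 6-bit ladder of 43=101011_2; evaluate at shifted divisors; quotient in F_{116837249915201^3}.
f_P(D_Q)/f_Q(D_P) = 74603533457505 + 30318381255091*t + 76643779282996*t^2.
e_{43}(P,Q) = (74603533457505 + 30318381255091*t + 76643779282996*t^2)^{25} = 112933811996688 + 113565126371979*t + 7700233827266*t^2.

112933811996688 + 113565126371979*t + 7700233827266*t^2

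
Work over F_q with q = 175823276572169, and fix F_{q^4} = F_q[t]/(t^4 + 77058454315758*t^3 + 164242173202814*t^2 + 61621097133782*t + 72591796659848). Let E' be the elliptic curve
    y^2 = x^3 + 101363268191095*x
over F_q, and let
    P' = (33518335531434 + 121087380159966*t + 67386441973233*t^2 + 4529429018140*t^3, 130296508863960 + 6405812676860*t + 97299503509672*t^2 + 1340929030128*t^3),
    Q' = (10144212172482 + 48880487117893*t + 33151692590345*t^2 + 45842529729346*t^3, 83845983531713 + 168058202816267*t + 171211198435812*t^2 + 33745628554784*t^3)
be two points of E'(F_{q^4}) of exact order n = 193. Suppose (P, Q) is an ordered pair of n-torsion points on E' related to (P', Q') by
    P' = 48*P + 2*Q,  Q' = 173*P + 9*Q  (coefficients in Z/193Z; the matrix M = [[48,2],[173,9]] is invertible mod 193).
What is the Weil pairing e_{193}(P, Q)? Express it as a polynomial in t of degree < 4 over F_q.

Alternating bilinearity on E[193] (values in mu_{193} in F_{175823276572169^4}) gives e(P',Q') = e(P,Q)^det(M).
det M = 48*9 - 2*173 = 86 = 86 (mod 193); 86^{-1} = 101 (mod 193).
Run Miller on y^2=x^3+101363268191095*x over F_{175823276572169}: ladder 11000001 (8 bits); e = f_P(D_Q)/f_Q(D_P).
So e_{193}(P',Q') = 129699411621523 + 16836840425128*t + 96441982743509*t^2 + 170971757446897*t^3.
Finally e_{193}(P,Q) = 107198954312141 + 92529544594362*t + 80084054245344*t^2 + 55401859111556*t^3.

107198954312141 + 92529544594362*t + 80084054245344*t^2 + 55401859111556*t^3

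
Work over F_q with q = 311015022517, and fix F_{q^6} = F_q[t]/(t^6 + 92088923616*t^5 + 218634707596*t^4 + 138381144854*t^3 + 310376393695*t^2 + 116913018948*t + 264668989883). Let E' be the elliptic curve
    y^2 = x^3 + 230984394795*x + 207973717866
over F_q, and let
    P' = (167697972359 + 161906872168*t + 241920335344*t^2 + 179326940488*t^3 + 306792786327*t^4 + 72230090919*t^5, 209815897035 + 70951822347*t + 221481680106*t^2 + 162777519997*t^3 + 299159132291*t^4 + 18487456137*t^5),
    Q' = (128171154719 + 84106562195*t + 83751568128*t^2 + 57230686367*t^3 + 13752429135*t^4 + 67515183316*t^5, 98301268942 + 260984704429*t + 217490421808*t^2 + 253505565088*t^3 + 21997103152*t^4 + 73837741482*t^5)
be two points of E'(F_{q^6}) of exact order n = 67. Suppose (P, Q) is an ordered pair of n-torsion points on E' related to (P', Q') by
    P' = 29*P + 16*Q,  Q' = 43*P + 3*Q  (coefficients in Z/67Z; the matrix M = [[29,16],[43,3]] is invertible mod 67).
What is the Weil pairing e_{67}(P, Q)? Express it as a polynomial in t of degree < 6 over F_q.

The 67-Weil pairing on E[67] over F_{311015022517} is alternating-bilinear: e_{67}(P',Q') = e_{67}(P,Q)^det(M).
det M = 29*3 - 16*43 = -601 = 2 (mod 67); 2^{-1} = 34 (mod 67).
Run Miller on y^2=x^3+230984394795*x+207973717866 over F_{311015022517}: ladder 1000011 (7 bits); e = f_P(D_Q)/f_Q(D_P).
The quotient is 51865062263 + 306753051511*t + 27463665171*t^2 + 119741357550*t^3 + 24732655325*t^4 + 172511713658*t^5.
Raise to 34: e(P,Q) = 306483299833 + 109599484641*t + 225774273518*t^2 + 199246394831*t^3 + 188532776636*t^4 + 306321221363*t^5 in mu_{67}.

306483299833 + 109599484641*t + 225774273518*t^2 + 199246394831*t^3 + 188532776636*t^4 + 306321221363*t^5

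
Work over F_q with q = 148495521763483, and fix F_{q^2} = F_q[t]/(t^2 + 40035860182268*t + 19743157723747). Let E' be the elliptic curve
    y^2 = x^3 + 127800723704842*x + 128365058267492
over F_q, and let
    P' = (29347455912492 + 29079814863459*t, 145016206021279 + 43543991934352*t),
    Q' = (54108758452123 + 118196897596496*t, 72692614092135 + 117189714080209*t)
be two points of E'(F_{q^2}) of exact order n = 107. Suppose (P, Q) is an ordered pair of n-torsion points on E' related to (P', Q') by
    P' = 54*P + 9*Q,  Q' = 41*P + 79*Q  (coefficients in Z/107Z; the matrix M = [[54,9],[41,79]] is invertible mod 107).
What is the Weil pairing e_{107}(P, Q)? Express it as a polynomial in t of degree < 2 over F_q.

The 107-Weil pairing on E[107] over F_{148495521763483} is alternating-bilinear: e_{107}(P',Q') = e_{107}(P,Q)^det(M).
det M = 54*79 - 9*41 = 3897 = 45 (mod 107); 45^{-1} = 88 (mod 107).
Build f_{107,P'} and f_{107,Q'} via the 7-bit ladder of 107=1101011_2; evaluate at shifted divisors; quotient in F_{148495521763483^2}.
The quotient is 69729520165739 + 72431425159382*t.
Finally e_{107}(P,Q) = 100726762179011 + 108385548700724*t.

100726762179011 + 108385548700724*t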